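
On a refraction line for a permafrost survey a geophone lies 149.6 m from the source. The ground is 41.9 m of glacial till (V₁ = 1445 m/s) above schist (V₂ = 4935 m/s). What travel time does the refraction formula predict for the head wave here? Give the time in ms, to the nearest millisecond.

86 ms

t = x/V₂ + 2h·√(V₂²−V₁²)/(V₁V₂).
√(V₂²−V₁²) = √(4935²−1445²) = 4718.7 m/s; delay term = 2·41.9·4718.7/(1445·4935) = 0.05545 s.
t = 149.6/4935 + 0.05545 = 0.08577 s.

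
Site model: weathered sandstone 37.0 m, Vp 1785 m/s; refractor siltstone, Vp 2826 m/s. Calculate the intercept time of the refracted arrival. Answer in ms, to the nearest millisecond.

θ_c = arcsin(V₁/V₂) = arcsin(1785/2826) = 39.17°; cos θ_c = 0.7753.
tᵢ = 2h·cos θ_c / V₁ = 2·37.0·0.7753 / 1785 = 0.03214 s.

32 ms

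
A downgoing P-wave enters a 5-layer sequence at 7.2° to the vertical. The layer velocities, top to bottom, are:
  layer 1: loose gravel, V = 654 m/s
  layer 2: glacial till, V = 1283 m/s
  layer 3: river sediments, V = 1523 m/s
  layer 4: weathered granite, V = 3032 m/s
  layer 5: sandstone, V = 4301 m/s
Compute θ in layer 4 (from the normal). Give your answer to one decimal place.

35.5°

Ray parameter p = sin 7.2° / 654 = 1.9164e-04 s/m.
sin θ_4 = p·V_4 = 1.9164e-04 × 3032 = 0.5811.
θ_4 = 35.52° from the vertical.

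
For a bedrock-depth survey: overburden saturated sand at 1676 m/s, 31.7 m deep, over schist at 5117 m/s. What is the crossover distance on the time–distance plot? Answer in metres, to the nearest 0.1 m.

89.1 m

x_cross = 2h·√((V₂+V₁)/(V₂−V₁)).
(V₂+V₁)/(V₂−V₁) = (5117+1676)/(5117−1676) = 1.9741; √ = 1.4050.
x_cross = 2·31.7·1.4050 = 89.08 m.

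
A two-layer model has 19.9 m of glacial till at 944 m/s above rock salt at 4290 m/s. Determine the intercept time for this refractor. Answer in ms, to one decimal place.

41.1 ms

θ_c = arcsin(V₁/V₂) = arcsin(944/4290) = 12.71°; cos θ_c = 0.9755.
tᵢ = 2h·cos θ_c / V₁ = 2·19.9·0.9755 / 944 = 0.04113 s.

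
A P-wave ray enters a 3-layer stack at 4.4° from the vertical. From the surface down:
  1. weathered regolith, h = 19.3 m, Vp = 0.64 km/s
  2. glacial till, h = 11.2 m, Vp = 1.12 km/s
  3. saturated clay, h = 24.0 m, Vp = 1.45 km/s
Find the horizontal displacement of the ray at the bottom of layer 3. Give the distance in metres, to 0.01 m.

7.24 m

Apply Snell's law at each interface; in layer i the horizontal offset is hᵢ·tan θᵢ.
Layer 1: θ = 4.40°; offset = 19.3·tan 4.40° = 1.4851 m.
Layer 2: sin θ = 1.12·sin 4.4°/0.64 = 0.1343, θ = 7.72°; offset = 11.2·tan 7.72° = 1.5174 m.
Layer 3: sin θ = 1.45·sin 4.4°/0.64 = 0.1738, θ = 10.01°; offset = 24.0·tan 10.01° = 4.2361 m.
Summing the layer offsets gives 7.2386 m.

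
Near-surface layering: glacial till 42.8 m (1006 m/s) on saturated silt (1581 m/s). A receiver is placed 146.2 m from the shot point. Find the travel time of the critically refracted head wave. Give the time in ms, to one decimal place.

158.1 ms

θ_c = arcsin(V₁/V₂) = arcsin(1006/1581) = 39.52°, cos θ_c = 0.7714.
Intercept time tᵢ = 2h cos θ_c / V₁ = 2·42.8·0.7714/1006 = 0.06564 s.
t = x/V₂ + tᵢ = 146.2/1581 + 0.06564 = 0.15811 s.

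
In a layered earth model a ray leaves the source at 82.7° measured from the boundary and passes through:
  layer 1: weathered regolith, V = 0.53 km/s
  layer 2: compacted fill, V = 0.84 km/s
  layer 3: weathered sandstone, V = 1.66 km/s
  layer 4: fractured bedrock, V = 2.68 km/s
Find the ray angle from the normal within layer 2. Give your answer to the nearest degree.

From the normal: θ₁ = 90° − 82.7° = 7.3°.
Ray parameter p = sin 7.3° / 0.53 = 2.3974e-01 s/km.
sin θ_2 = p·V_2 = 2.3974e-01 × 0.84 = 0.2014.
θ_2 = 11.62° from the vertical.

12°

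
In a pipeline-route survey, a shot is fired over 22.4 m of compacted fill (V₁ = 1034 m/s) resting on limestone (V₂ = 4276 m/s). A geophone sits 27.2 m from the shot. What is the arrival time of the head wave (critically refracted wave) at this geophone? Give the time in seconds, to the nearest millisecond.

t = x/V₂ + 2h·√(V₂²−V₁²)/(V₁V₂).
√(V₂²−V₁²) = √(4276²−1034²) = 4149.1 m/s; delay term = 2·22.4·4149.1/(1034·4276) = 0.04204 s.
t = 27.2/4276 + 0.04204 = 0.04840 s.

0.048 s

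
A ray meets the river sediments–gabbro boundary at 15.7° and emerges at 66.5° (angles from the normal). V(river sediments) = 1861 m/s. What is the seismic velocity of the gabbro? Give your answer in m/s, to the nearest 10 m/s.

6310 m/s

sin 15.7° = 0.2706; sin 66.5° = 0.9171.
V₂ = V₁·(sin θ₂/sin θ₁) = 1861·(0.9171/0.2706) = 6306.90 m/s.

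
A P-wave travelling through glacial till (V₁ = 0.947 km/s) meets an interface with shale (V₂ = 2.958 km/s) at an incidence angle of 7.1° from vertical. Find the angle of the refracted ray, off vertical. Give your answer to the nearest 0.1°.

22.7°

Snell's law: sin θ₂ = (V₂/V₁)·sin θ₁ = (2.958/0.947)·sin 7.1° = 0.3861.
θ₂ = sin⁻¹(0.3861) = 22.71° (from vertical).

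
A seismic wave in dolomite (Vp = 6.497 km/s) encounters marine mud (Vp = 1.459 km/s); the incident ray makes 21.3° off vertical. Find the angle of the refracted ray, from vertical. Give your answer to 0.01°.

4.68°

sin θ₁/V₁ = sin θ₂/V₂ ⇒ sin θ₂ = 1.459·sin 21.3°/6.497 = 1.459·0.3633/6.497 = 0.0816.
θ₂ = arcsin 0.0816 = 4.68° from the normal.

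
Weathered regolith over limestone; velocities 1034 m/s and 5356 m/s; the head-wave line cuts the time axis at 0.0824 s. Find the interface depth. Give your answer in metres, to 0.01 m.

h = tᵢ·V₁·V₂ / (2·√(V₂²−V₁²)).
√(V₂²−V₁²) = √(5356² − 1034²) = 5255.2 m/s.
h = 0.0824 s × 1034 × 5356 / (2 × 5255.2) = 43.42 m.

43.42 m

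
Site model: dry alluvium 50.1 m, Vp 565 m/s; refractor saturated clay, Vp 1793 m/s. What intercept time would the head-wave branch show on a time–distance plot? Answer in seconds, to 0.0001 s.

0.1683 s

θ_c = arcsin(V₁/V₂) = arcsin(565/1793) = 18.37°; cos θ_c = 0.9491.
tᵢ = 2h·cos θ_c / V₁ = 2·50.1·0.9491 / 565 = 0.16831 s.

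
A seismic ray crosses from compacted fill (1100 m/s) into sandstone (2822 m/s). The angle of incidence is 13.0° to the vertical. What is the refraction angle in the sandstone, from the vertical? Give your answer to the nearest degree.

sin θ₁/V₁ = sin θ₂/V₂ ⇒ sin θ₂ = 2822·sin 13.0°/1100 = 2822·0.2250/1100 = 0.5771.
θ₂ = arcsin 0.5771 = 35.25° from the normal.

35°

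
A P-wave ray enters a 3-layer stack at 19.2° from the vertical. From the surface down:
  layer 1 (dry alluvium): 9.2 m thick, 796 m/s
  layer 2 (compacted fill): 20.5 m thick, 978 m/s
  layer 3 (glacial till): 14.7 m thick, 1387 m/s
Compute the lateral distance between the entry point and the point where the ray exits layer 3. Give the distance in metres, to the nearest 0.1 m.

22.5 m

Ray parameter p = sin 19.2° / 796 m/s = 4.1315e-04 s/m.
Layer 1: θ = 19.20°; offset = 9.2·tan 19.20° = 3.204 m.
Layer 2: sin θ = p·978 = 0.4041 → θ = 23.83°; offset = 20.5·tan 23.83° = 9.055 m.
Layer 3: sin θ = p·1387 = 0.5730 → θ = 34.96°; offset = 14.7·tan 34.96° = 10.279 m.
Summing the layer offsets gives 22.538 m.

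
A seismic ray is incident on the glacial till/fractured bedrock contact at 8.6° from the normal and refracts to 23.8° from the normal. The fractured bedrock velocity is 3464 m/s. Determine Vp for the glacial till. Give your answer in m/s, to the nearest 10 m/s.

sin 8.6° = 0.1495; sin 23.8° = 0.4035.
V₁ = V₂·(sin θ₁/sin θ₂) = 3464·(0.1495/0.4035) = 1283.60 m/s.

1280 m/s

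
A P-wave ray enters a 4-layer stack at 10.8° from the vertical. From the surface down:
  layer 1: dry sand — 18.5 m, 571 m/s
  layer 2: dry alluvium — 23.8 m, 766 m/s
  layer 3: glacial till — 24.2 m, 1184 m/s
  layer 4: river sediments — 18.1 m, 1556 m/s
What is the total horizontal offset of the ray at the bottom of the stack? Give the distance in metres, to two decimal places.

p = sin θ₁/V₁ = sin 10.8°/571 = 3.2816e-04 s/m is conserved through the stack.
Layer 1: θ = 10.80°; offset = 18.5·tan 10.80° = 3.5291 m.
Layer 2: sin θ = p·766 = 0.2514 → θ = 14.56°; offset = 23.8·tan 14.56° = 6.1812 m.
Layer 3: sin θ = p·1184 = 0.3885 → θ = 22.86°; offset = 24.2·tan 22.86° = 10.2046 m.
Layer 4: sin θ = p·1556 = 0.5106 → θ = 30.71°; offset = 18.1·tan 30.71° = 10.7493 m.
Summing the layer offsets gives 30.6641 m.

30.66 m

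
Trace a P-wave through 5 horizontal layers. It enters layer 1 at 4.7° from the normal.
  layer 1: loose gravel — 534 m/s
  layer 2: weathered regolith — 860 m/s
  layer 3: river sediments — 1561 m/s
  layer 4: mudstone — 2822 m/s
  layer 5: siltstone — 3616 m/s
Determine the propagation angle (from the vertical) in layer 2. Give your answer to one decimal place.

7.6°

Snell's law across each interface conserves sin θ / V, so sin θ_2 = V_2·sin θ₁/V₁.
sin θ_2 = 860 × sin 4.7° / 534 = 0.1320.
θ_2 = 7.58° from the vertical.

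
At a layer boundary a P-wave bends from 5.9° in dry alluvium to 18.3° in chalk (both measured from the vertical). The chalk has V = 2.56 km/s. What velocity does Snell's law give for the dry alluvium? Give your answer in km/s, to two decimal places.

0.84 km/s

sin 5.9° = 0.1028; sin 18.3° = 0.3140.
V₁ = V₂·(sin θ₁/sin θ₂) = 2.56·(0.1028/0.3140) = 0.84 km/s.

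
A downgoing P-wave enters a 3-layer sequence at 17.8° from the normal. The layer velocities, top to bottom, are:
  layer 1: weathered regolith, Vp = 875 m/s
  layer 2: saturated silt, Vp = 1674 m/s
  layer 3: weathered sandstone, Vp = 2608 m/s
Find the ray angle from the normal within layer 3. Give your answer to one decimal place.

65.7°

Ray parameter p = sin 17.8° / 875 = 3.4937e-04 s/m.
sin θ_3 = p·V_3 = 3.4937e-04 × 2608 = 0.9111.
θ_3 = 65.66° from the vertical.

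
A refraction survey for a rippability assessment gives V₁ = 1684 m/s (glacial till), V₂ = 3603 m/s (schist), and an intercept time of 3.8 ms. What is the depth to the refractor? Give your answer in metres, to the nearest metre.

θ_c = arcsin(1684/3603) = 27.86°; cos θ_c = 0.8841.
tᵢ = 2h cos θ_c/V₁ ⇒ h = tᵢ·V₁/(2 cos θ_c) = 0.0038·1684/(2·0.8841) = 3.62 m.

4 m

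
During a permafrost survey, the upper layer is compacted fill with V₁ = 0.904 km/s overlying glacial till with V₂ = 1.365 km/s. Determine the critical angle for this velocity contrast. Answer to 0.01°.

Critical incidence: sin θ_c = V₁/V₂ = 0.904/1.365 = 0.6623.
θ_c = arcsin 0.6623 = 41.47°.

41.47°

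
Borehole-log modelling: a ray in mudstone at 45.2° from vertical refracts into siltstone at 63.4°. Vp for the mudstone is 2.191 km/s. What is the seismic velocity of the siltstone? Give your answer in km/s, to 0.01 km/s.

sin 45.2° = 0.7096; sin 63.4° = 0.8942.
V₂ = V₁·(sin θ₂/sin θ₁) = 2.191·(0.8942/0.7096) = 2.76 km/s.

2.76 km/s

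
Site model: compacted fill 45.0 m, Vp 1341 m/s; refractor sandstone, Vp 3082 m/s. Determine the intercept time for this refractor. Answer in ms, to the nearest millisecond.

60 ms

θ_c = arcsin(V₁/V₂) = arcsin(1341/3082) = 25.79°; cos θ_c = 0.9004.
tᵢ = 2h·cos θ_c / V₁ = 2·45.0·0.9004 / 1341 = 0.06043 s.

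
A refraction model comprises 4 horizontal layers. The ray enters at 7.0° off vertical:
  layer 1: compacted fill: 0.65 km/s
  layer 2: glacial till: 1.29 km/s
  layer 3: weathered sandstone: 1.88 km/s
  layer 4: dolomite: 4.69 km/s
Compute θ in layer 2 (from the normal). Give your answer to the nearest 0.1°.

14.0°

Ray parameter p = sin 7.0° / 0.65 = 1.8749e-01 s/km.
sin θ_2 = p·V_2 = 1.8749e-01 × 1.29 = 0.2419.
θ_2 = 14.00° from the vertical.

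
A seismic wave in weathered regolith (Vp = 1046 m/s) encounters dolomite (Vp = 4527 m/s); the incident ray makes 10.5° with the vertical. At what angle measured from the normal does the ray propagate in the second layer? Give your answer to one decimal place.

Snell's law: sin θ₂ = (V₂/V₁)·sin θ₁ = (4527/1046)·sin 10.5° = 0.7887.
θ₂ = sin⁻¹(0.7887) = 52.06° (from vertical).

52.1°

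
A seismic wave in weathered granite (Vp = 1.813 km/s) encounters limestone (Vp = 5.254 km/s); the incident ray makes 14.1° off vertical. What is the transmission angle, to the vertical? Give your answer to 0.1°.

44.9°

Snell's law: sin θ₂ = (V₂/V₁)·sin θ₁ = (5.254/1.813)·sin 14.1° = 0.7060.
θ₂ = arcsin 0.7060 = 44.91° from the normal.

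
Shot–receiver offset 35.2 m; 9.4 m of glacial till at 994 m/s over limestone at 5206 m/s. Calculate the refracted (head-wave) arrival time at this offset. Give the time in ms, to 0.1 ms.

25.3 ms

t = x/V₂ + 2h·√(V₂²−V₁²)/(V₁V₂).
√(V₂²−V₁²) = √(5206²−994²) = 5110.2 m/s; delay term = 2·9.4·5110.2/(994·5206) = 0.01857 s.
t = 35.2/5206 + 0.01857 = 0.02533 s.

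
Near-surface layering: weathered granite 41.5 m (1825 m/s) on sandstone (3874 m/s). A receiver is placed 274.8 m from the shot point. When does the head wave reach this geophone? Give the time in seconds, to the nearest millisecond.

θ_c = arcsin(V₁/V₂) = arcsin(1825/3874) = 28.11°, cos θ_c = 0.8821.
Intercept time tᵢ = 2h cos θ_c / V₁ = 2·41.5·0.8821/1825 = 0.04012 s.
t = x/V₂ + tᵢ = 274.8/3874 + 0.04012 = 0.11105 s.

0.111 s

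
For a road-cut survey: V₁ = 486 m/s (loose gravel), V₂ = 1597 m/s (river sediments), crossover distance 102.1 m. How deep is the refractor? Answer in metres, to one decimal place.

37.3 m

h = (x_cross/2)·√((V₂−V₁)/(V₂+V₁)).
(V₂−V₁)/(V₂+V₁) = (1597−486)/(1597+486) = 0.5334; √ = 0.7303.
h = (102.1/2)·0.7303 = 37.28 m.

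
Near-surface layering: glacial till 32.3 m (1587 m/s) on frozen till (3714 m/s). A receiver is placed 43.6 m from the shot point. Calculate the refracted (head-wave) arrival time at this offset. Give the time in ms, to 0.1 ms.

48.5 ms

θ_c = arcsin(V₁/V₂) = arcsin(1587/3714) = 25.30°, cos θ_c = 0.9041.
Intercept time tᵢ = 2h cos θ_c / V₁ = 2·32.3·0.9041/1587 = 0.03680 s.
t = x/V₂ + tᵢ = 43.6/3714 + 0.03680 = 0.04854 s.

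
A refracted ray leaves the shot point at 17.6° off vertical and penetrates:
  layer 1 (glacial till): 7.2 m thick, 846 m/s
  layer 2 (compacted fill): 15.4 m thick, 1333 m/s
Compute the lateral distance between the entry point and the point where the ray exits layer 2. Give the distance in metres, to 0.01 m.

10.63 m

Ray parameter p = sin 17.6° / 846 m/s = 3.5741e-04 s/m.
Layer 1: θ = 17.60°; offset = 7.2·tan 17.60° = 2.2840 m.
Layer 2: sin θ = p·1333 = 0.4764 → θ = 28.45°; offset = 15.4·tan 28.45° = 8.3450 m.
Σ offsets = 10.6289 m.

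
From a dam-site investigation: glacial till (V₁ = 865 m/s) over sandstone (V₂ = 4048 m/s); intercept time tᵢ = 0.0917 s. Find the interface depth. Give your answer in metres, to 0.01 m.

40.60 m

θ_c = arcsin(865/4048) = 12.34°; cos θ_c = 0.9769.
tᵢ = 2h cos θ_c/V₁ ⇒ h = tᵢ·V₁/(2 cos θ_c) = 0.0917·865/(2·0.9769) = 40.60 m.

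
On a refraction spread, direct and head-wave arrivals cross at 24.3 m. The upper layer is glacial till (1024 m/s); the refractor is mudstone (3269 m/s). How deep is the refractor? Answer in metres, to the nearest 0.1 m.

8.8 m

h = (x_cross/2)·√((V₂−V₁)/(V₂+V₁)).
(V₂−V₁)/(V₂+V₁) = (3269−1024)/(3269+1024) = 0.5229; √ = 0.7231.
h = (24.3/2)·0.7231 = 8.79 m.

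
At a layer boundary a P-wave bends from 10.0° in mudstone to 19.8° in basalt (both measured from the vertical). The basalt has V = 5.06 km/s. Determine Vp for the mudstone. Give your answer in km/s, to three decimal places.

Snell's law: sin 10.0°/V₁ = sin 19.8°/V₂.
V₁ = V₂·sin 10.0°/sin 19.8° = 5.06 × 0.5126 = 2.594 km/s.

2.594 km/s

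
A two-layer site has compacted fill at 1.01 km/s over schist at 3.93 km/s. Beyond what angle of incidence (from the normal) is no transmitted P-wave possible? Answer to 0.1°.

Critical incidence: sin θ_c = V₁/V₂ = 1.01/3.93 = 0.2570.
θ_c = arcsin 0.2570 = 14.89°.

14.9°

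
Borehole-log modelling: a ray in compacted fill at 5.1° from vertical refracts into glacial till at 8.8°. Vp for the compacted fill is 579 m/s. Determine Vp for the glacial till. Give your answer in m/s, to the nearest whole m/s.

996 m/s

Snell's law: sin 5.1°/V₁ = sin 8.8°/V₂.
V₂ = V₁·sin 8.8°/sin 5.1° = 579 × 1.7210 = 996.45 m/s.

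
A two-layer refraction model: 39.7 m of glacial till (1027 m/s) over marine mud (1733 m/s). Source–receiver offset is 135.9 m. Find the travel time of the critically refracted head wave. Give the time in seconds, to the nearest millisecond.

0.141 s

t = x/V₂ + 2h·√(V₂²−V₁²)/(V₁V₂).
√(V₂²−V₁²) = √(1733²−1027²) = 1395.9 m/s; delay term = 2·39.7·1395.9/(1027·1733) = 0.06227 s.
t = 135.9/1733 + 0.06227 = 0.14069 s.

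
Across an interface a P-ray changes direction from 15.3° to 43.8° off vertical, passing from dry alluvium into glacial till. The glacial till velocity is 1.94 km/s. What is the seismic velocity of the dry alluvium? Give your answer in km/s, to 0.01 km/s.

sin 15.3° = 0.2639; sin 43.8° = 0.6921.
V₁ = V₂·(sin θ₁/sin θ₂) = 1.94·(0.2639/0.6921) = 0.74 km/s.

0.74 km/s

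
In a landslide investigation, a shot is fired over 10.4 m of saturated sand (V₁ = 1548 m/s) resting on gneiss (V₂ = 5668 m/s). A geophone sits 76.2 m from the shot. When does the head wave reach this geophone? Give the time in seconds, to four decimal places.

0.0264 s

θ_c = arcsin(V₁/V₂) = arcsin(1548/5668) = 15.85°, cos θ_c = 0.9620.
Intercept time tᵢ = 2h cos θ_c / V₁ = 2·10.4·0.9620/1548 = 0.01293 s.
t = x/V₂ + tᵢ = 76.2/5668 + 0.01293 = 0.02637 s.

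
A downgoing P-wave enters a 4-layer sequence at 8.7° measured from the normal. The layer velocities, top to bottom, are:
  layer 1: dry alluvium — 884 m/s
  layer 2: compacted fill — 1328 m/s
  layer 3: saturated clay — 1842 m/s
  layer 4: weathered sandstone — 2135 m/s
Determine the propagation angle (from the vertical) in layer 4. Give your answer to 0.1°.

21.4°

Ray parameter p = sin 8.7° / 884 = 1.7111e-04 s/m.
sin θ_4 = p·V_4 = 1.7111e-04 × 2135 = 0.3653.
θ_4 = 21.43° from the vertical.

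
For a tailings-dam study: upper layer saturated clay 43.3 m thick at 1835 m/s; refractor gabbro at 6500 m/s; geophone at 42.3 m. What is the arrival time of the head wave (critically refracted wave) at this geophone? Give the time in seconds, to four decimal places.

θ_c = arcsin(V₁/V₂) = arcsin(1835/6500) = 16.40°, cos θ_c = 0.9593.
Intercept time tᵢ = 2h cos θ_c / V₁ = 2·43.3·0.9593/1835 = 0.04527 s.
t = x/V₂ + tᵢ = 42.3/6500 + 0.04527 = 0.05178 s.

0.0518 s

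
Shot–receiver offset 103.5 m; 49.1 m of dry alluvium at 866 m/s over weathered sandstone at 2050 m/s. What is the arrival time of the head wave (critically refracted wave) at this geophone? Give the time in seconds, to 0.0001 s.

0.1533 s

θ_c = arcsin(V₁/V₂) = arcsin(866/2050) = 24.99°, cos θ_c = 0.9064.
Intercept time tᵢ = 2h cos θ_c / V₁ = 2·49.1·0.9064/866 = 0.10278 s.
t = x/V₂ + tᵢ = 103.5/2050 + 0.10278 = 0.15327 s.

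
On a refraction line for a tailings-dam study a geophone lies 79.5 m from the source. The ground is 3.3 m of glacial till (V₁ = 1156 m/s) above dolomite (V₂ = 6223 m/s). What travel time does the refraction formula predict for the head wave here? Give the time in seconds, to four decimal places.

θ_c = arcsin(V₁/V₂) = arcsin(1156/6223) = 10.71°, cos θ_c = 0.9826.
Intercept time tᵢ = 2h cos θ_c / V₁ = 2·3.3·0.9826/1156 = 0.00561 s.
t = x/V₂ + tᵢ = 79.5/6223 + 0.00561 = 0.01839 s.

0.0184 s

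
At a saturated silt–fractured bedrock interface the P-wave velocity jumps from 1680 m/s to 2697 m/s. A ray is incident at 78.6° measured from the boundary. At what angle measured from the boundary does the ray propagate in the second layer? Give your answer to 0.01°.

Angle from the normal: 90° − 78.6° = 11.4°.
Snell's law: sin θ₂ = (V₂/V₁)·sin θ₁ = (2697/1680)·sin 11.4° = 0.3173.
θ₂ = arcsin 0.3173 = 18.50° from the normal.
From the interface: 90° − 18.50° = 71.50°.

71.50°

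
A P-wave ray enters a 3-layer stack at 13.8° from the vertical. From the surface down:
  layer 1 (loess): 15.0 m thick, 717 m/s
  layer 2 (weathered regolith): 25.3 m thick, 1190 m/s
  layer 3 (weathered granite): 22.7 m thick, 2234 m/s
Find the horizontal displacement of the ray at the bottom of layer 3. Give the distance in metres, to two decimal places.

Ray parameter p = sin 13.8° / 717 m/s = 3.3268e-04 s/m.
Layer 1: θ = 13.80°; offset = 15.0·tan 13.80° = 3.6844 m.
Layer 2: sin θ = p·1190 = 0.3959 → θ = 23.32°; offset = 25.3·tan 23.32° = 10.9072 m.
Layer 3: sin θ = p·2234 = 0.7432 → θ = 48.01°; offset = 22.7·tan 48.01° = 25.2161 m.
Σ offsets = 39.8077 m.

39.81 m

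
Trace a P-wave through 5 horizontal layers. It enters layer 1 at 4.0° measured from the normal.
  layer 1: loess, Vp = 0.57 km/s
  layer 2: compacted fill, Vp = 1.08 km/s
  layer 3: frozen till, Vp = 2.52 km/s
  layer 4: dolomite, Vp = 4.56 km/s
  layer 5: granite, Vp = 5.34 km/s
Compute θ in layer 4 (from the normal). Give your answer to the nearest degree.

Snell's law across each interface conserves sin θ / V, so sin θ_4 = V_4·sin θ₁/V₁.
sin θ_4 = 4.56 × sin 4.0° / 0.57 = 0.5581.
θ_4 = 33.92° from the vertical.

34°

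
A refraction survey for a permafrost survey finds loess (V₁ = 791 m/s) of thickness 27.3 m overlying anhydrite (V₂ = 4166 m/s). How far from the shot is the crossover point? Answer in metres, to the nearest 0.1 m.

x_cross = 2h·√((V₂+V₁)/(V₂−V₁)).
(V₂+V₁)/(V₂−V₁) = (4166+791)/(4166−791) = 1.4687; √ = 1.2119.
x_cross = 2·27.3·1.2119 = 66.17 m.

66.2 m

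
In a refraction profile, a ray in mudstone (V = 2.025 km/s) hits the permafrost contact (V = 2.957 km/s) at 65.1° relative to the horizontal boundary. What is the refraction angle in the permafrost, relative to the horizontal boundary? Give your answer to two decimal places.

Convert to the normal: θ₁ = 90° − 65.1° = 24.9°.
sin θ₁/V₁ = sin θ₂/V₂ ⇒ sin θ₂ = 2.957·sin 24.9°/2.025 = 2.957·0.4210/2.025 = 0.6148.
θ₂ = arcsin 0.6148 = 37.94° from the normal.
From the interface: 90° − 37.94° = 52.06°.

52.06°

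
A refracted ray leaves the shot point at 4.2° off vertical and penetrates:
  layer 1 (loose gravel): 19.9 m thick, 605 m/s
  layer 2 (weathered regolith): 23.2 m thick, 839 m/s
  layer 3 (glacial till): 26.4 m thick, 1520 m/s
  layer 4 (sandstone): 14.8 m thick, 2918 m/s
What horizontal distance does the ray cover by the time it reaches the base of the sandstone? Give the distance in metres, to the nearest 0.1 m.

Apply Snell's law at each interface; in layer i the horizontal offset is hᵢ·tan θᵢ.
Layer 1: θ = 4.20°; offset = 19.9·tan 4.20° = 1.461 m.
Layer 2: sin θ = 839·sin 4.2°/605 = 0.1016, θ = 5.83°; offset = 23.2·tan 5.83° = 2.369 m.
Layer 3: sin θ = 1520·sin 4.2°/605 = 0.1840, θ = 10.60°; offset = 26.4·tan 10.60° = 4.942 m.
Layer 4: sin θ = 2918·sin 4.2°/605 = 0.3532, θ = 20.69°; offset = 14.8·tan 20.69° = 5.588 m.
Σ offsets = 14.360 m.

14.4 m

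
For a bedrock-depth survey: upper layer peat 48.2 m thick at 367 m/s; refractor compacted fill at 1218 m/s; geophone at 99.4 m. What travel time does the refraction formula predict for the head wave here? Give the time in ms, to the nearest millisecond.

332 ms

θ_c = arcsin(V₁/V₂) = arcsin(367/1218) = 17.54°, cos θ_c = 0.9535.
Intercept time tᵢ = 2h cos θ_c / V₁ = 2·48.2·0.9535/367 = 0.25046 s.
t = x/V₂ + tᵢ = 99.4/1218 + 0.25046 = 0.33207 s.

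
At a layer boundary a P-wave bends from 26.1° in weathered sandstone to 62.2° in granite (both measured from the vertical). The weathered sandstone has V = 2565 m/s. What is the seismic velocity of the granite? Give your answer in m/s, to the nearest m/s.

Snell's law: sin 26.1°/V₁ = sin 62.2°/V₂.
V₂ = V₁·sin 62.2°/sin 26.1° = 2565 × 2.0107 = 5157.42 m/s.

5157 m/s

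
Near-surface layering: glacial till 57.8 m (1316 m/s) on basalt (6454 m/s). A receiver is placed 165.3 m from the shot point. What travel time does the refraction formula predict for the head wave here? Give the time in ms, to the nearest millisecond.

θ_c = arcsin(V₁/V₂) = arcsin(1316/6454) = 11.77°, cos θ_c = 0.9790.
Intercept time tᵢ = 2h cos θ_c / V₁ = 2·57.8·0.9790/1316 = 0.08600 s.
t = x/V₂ + tᵢ = 165.3/6454 + 0.08600 = 0.11161 s.

112 ms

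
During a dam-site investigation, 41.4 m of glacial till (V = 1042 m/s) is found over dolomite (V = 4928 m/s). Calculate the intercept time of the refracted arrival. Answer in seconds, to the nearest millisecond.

θ_c = arcsin(V₁/V₂) = arcsin(1042/4928) = 12.21°; cos θ_c = 0.9774.
tᵢ = 2h·cos θ_c / V₁ = 2·41.4·0.9774 / 1042 = 0.07767 s.

0.078 s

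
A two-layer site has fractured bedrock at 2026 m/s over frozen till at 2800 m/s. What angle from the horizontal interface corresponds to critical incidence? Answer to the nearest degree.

At critical incidence the refracted ray runs along the interface (θ₂ = 90°), so sin θ_c = V₁/V₂.
θ_c = arcsin(2026/2800) = arcsin 0.7236 = 46.35°.
Measured from the interface: 90° − 46.35° = 43.65°.

44°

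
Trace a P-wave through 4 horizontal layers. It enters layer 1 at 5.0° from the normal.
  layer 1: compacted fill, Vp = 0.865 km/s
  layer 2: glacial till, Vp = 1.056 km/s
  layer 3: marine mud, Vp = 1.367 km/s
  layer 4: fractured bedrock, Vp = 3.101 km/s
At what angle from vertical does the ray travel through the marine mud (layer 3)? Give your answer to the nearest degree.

Snell's law across each interface conserves sin θ / V, so sin θ_3 = V_3·sin θ₁/V₁.
sin θ_3 = 1.367 × sin 5.0° / 0.865 = 0.1377.
θ_3 = arcsin 0.1377 = 7.92°.

8°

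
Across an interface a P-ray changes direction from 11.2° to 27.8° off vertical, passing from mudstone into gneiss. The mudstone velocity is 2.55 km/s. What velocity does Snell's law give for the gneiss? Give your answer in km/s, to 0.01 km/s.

6.12 km/s

sin 11.2° = 0.1942; sin 27.8° = 0.4664.
V₂ = V₁·(sin θ₂/sin θ₁) = 2.55·(0.4664/0.1942) = 6.12 km/s.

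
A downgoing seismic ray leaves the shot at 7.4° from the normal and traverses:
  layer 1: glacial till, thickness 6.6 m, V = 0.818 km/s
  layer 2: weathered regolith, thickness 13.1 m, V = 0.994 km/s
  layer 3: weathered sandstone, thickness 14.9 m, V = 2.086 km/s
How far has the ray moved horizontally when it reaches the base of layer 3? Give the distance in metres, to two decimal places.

p = sin θ₁/V₁ = sin 7.4°/0.818 = 1.5745e-01 s/km is conserved through the stack.
Layer 1: θ = 7.40°; offset = 6.6·tan 7.40° = 0.8572 m.
Layer 2: sin θ = p·0.994 = 0.1565 → θ = 9.00°; offset = 13.1·tan 9.00° = 2.0758 m.
Layer 3: sin θ = p·2.086 = 0.3284 → θ = 19.17°; offset = 14.9·tan 19.17° = 5.1813 m.
Σ offsets = 8.1143 m.

8.11 m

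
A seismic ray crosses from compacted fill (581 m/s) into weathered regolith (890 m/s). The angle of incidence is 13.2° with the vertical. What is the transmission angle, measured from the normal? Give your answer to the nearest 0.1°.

Snell's law: sin θ₂ = (V₂/V₁)·sin θ₁ = (890/581)·sin 13.2° = 0.3498.
θ₂ = sin⁻¹(0.3498) = 20.47° (from vertical).

20.5°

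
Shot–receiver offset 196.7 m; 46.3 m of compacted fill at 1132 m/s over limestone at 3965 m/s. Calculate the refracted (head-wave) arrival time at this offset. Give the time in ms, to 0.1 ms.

128.0 ms

t = x/V₂ + 2h·√(V₂²−V₁²)/(V₁V₂).
√(V₂²−V₁²) = √(3965²−1132²) = 3800.0 m/s; delay term = 2·46.3·3800.0/(1132·3965) = 0.07840 s.
t = 196.7/3965 + 0.07840 = 0.12801 s.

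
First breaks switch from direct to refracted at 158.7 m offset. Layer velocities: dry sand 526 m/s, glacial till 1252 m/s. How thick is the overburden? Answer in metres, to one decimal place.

50.7 m

h = (x_cross/2)·√((V₂−V₁)/(V₂+V₁)).
(V₂−V₁)/(V₂+V₁) = (1252−526)/(1252+526) = 0.4083; √ = 0.6390.
h = (158.7/2)·0.6390 = 50.70 m.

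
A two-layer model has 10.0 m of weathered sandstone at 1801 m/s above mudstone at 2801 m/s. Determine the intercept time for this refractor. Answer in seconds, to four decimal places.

0.0085 s

θ_c = arcsin(V₁/V₂) = arcsin(1801/2801) = 40.01°; cos θ_c = 0.7659.
tᵢ = 2h·cos θ_c / V₁ = 2·10.0·0.7659 / 1801 = 0.00851 s.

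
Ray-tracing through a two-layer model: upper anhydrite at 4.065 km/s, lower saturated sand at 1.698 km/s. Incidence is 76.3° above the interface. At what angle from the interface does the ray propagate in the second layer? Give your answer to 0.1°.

Angle from the normal: 90° − 76.3° = 13.7°.
Snell's law: sin θ₂ = (V₂/V₁)·sin θ₁ = (1.698/4.065)·sin 13.7° = 0.0989.
θ₂ = arcsin 0.0989 = 5.68° from the normal.
From the interface: 90° − 5.68° = 84.32°.

84.3°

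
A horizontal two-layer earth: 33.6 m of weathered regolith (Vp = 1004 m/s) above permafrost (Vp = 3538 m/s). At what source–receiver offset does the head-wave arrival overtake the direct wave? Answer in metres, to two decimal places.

θ_c = arcsin(1004/3538) = 16.49°, so cos θ_c = 0.9589 and tᵢ = 2h cos θ_c/V₁ = 0.0642 s.
At crossover x/V₁ = x/V₂ + tᵢ ⇒ x = tᵢ/(1/V₁ − 1/V₂) = 0.06418/(9.9602e-04 − 2.8265e-04) = 89.97 m.

89.97 m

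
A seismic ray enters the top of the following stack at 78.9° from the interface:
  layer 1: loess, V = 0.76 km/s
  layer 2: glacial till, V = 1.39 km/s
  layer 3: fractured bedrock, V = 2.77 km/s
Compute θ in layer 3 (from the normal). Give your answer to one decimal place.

From the normal: θ₁ = 90° − 78.9° = 11.1°.
Ray parameter p = sin 11.1° / 0.76 = 2.5332e-01 s/km.
sin θ_3 = p·V_3 = 2.5332e-01 × 2.77 = 0.7017.
θ_3 = arcsin 0.7017 = 44.56°.

44.6°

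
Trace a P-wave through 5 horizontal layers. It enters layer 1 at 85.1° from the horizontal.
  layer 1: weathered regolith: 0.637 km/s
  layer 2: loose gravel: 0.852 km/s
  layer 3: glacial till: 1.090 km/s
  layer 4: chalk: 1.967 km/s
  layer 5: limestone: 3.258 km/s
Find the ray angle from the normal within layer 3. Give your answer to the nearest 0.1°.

From the normal: θ₁ = 90° − 85.1° = 4.9°.
Ray parameter p = sin 4.9° / 0.637 = 1.3409e-01 s/km.
sin θ_3 = p·V_3 = 1.3409e-01 × 1.090 = 0.1462.
θ_3 = arcsin 0.1462 = 8.40°.

8.4°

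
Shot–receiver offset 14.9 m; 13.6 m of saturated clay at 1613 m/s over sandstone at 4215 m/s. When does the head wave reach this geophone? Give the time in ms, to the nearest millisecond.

19 ms

θ_c = arcsin(V₁/V₂) = arcsin(1613/4215) = 22.50°, cos θ_c = 0.9239.
Intercept time tᵢ = 2h cos θ_c / V₁ = 2·13.6·0.9239/1613 = 0.01558 s.
t = x/V₂ + tᵢ = 14.9/4215 + 0.01558 = 0.01911 s.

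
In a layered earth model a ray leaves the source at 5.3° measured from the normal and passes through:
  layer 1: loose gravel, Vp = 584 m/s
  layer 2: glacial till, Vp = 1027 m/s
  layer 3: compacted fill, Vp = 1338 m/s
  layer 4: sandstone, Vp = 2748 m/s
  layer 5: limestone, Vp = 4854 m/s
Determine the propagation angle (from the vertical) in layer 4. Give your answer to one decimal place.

25.8°

Ray parameter p = sin 5.3° / 584 = 1.5817e-04 s/m.
sin θ_4 = p·V_4 = 1.5817e-04 × 2748 = 0.4346.
θ_4 = 25.76° from the vertical.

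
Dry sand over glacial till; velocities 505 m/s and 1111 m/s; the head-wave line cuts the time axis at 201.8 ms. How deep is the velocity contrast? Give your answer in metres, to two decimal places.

57.21 m

θ_c = arcsin(505/1111) = 27.04°; cos θ_c = 0.8907.
tᵢ = 2h cos θ_c/V₁ ⇒ h = tᵢ·V₁/(2 cos θ_c) = 0.2018·505/(2·0.8907) = 57.21 m.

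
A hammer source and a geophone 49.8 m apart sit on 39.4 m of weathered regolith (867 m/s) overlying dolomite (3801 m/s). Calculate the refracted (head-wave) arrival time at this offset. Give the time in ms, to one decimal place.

θ_c = arcsin(V₁/V₂) = arcsin(867/3801) = 13.19°, cos θ_c = 0.9736.
Intercept time tᵢ = 2h cos θ_c / V₁ = 2·39.4·0.9736/867 = 0.08849 s.
t = x/V₂ + tᵢ = 49.8/3801 + 0.08849 = 0.10159 s.

101.6 ms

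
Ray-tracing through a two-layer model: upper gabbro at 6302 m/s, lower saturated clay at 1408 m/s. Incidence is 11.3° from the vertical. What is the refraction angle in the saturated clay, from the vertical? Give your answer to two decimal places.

Snell's law: sin θ₂ = (V₂/V₁)·sin θ₁ = (1408/6302)·sin 11.3° = 0.0438.
θ₂ = arcsin 0.0438 = 2.51° from the normal.

2.51°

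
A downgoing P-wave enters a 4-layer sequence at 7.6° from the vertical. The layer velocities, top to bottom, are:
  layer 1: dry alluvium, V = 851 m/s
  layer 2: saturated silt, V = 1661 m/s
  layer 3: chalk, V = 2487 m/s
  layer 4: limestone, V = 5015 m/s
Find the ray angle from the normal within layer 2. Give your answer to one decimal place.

15.0°

Snell's law across each interface conserves sin θ / V, so sin θ_2 = V_2·sin θ₁/V₁.
sin θ_2 = 1661 × sin 7.6° / 851 = 0.2581.
θ_2 = 14.96° from the vertical.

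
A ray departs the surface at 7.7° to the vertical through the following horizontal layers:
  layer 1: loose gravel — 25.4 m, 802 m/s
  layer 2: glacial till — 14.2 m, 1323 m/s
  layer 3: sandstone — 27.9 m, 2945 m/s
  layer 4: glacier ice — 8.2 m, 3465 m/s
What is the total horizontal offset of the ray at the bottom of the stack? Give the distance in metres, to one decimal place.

28.2 m

Apply Snell's law at each interface; in layer i the horizontal offset is hᵢ·tan θᵢ.
Layer 1: θ = 7.70°; offset = 25.4·tan 7.70° = 3.434 m.
Layer 2: sin θ = 1323·sin 7.7°/802 = 0.2210, θ = 12.77°; offset = 14.2·tan 12.77° = 3.218 m.
Layer 3: sin θ = 2945·sin 7.7°/802 = 0.4920, θ = 29.47°; offset = 27.9·tan 29.47° = 15.767 m.
Layer 4: sin θ = 3465·sin 7.7°/802 = 0.5789, θ = 35.37°; offset = 8.2·tan 35.37° = 5.821 m.
Total horizontal offset = 28.241 m.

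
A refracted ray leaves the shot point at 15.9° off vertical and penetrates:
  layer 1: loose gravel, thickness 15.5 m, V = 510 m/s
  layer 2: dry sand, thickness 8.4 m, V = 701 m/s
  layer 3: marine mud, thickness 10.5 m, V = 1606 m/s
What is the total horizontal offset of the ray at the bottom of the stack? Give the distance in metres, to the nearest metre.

p = sin θ₁/V₁ = sin 15.9°/510 = 5.3717e-04 s/m is conserved through the stack.
Layer 1: θ = 15.90°; offset = 15.5·tan 15.90° = 4.415 m.
Layer 2: sin θ = p·701 = 0.3766 → θ = 22.12°; offset = 8.4·tan 22.12° = 3.414 m.
Layer 3: sin θ = p·1606 = 0.8627 → θ = 59.62°; offset = 10.5·tan 59.62° = 17.912 m.
Total horizontal offset = 25.742 m.

26 m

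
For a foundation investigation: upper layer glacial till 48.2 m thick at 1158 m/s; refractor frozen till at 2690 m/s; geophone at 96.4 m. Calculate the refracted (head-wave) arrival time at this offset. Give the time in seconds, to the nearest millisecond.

θ_c = arcsin(V₁/V₂) = arcsin(1158/2690) = 25.50°, cos θ_c = 0.9026.
Intercept time tᵢ = 2h cos θ_c / V₁ = 2·48.2·0.9026/1158 = 0.07514 s.
t = x/V₂ + tᵢ = 96.4/2690 + 0.07514 = 0.11098 s.

0.111 s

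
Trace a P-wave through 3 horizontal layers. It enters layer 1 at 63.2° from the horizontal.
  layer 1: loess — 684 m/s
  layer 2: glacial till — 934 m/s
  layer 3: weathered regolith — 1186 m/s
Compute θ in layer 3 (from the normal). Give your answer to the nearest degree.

From the normal: θ₁ = 90° − 63.2° = 26.8°.
Ray parameter p = sin 26.8° / 684 = 6.5918e-04 s/m.
sin θ_3 = p·V_3 = 6.5918e-04 × 1186 = 0.7818.
θ_3 = 51.42° from the vertical.

51°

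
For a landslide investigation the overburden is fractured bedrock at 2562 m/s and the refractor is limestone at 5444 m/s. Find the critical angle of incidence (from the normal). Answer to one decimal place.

28.1°

At critical incidence the refracted ray runs along the interface (θ₂ = 90°), so sin θ_c = V₁/V₂.
θ_c = arcsin(2562/5444) = arcsin 0.4706 = 28.07°.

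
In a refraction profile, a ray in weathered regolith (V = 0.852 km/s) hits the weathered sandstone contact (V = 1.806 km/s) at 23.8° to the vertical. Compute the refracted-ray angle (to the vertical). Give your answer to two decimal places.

sin θ₁/V₁ = sin θ₂/V₂ ⇒ sin θ₂ = 1.806·sin 23.8°/0.852 = 1.806·0.4035/0.852 = 0.8554.
θ₂ = arcsin 0.8554 = 58.80° from the normal.

58.80°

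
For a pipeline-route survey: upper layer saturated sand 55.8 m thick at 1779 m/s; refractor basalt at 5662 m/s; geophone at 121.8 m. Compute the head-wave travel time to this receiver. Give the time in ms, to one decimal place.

81.1 ms

θ_c = arcsin(V₁/V₂) = arcsin(1779/5662) = 18.31°, cos θ_c = 0.9494.
Intercept time tᵢ = 2h cos θ_c / V₁ = 2·55.8·0.9494/1779 = 0.05955 s.
t = x/V₂ + tᵢ = 121.8/5662 + 0.05955 = 0.08107 s.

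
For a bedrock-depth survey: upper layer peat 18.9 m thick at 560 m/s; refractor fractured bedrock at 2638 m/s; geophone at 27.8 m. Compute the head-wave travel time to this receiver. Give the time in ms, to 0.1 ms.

76.5 ms

θ_c = arcsin(V₁/V₂) = arcsin(560/2638) = 12.26°, cos θ_c = 0.9772.
Intercept time tᵢ = 2h cos θ_c / V₁ = 2·18.9·0.9772/560 = 0.06596 s.
t = x/V₂ + tᵢ = 27.8/2638 + 0.06596 = 0.07650 s.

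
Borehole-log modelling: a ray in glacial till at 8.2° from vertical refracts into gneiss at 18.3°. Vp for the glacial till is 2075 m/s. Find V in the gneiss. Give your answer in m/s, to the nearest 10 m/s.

4570 m/s

sin 8.2° = 0.1426; sin 18.3° = 0.3140.
V₂ = V₁·(sin θ₂/sin θ₁) = 2075·(0.3140/0.1426) = 4568.04 m/s.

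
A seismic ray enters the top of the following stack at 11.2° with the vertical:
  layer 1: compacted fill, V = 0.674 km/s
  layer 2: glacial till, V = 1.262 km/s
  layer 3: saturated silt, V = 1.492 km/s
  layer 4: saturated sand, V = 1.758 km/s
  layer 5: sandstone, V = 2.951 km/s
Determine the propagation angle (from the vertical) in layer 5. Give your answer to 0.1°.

Snell's law across each interface conserves sin θ / V, so sin θ_5 = V_5·sin θ₁/V₁.
sin θ_5 = 2.951 × sin 11.2° / 0.674 = 0.8504.
θ_5 = 58.26° from the vertical.

58.3°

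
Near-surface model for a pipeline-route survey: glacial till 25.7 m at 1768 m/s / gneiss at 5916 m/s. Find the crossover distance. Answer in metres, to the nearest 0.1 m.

θ_c = arcsin(1768/5916) = 17.39°, so cos θ_c = 0.9543 and tᵢ = 2h cos θ_c/V₁ = 0.0277 s.
At crossover x/V₁ = x/V₂ + tᵢ ⇒ x = tᵢ/(1/V₁ − 1/V₂) = 0.02774/(5.6561e-04 − 1.6903e-04) = 69.96 m.

70.0 m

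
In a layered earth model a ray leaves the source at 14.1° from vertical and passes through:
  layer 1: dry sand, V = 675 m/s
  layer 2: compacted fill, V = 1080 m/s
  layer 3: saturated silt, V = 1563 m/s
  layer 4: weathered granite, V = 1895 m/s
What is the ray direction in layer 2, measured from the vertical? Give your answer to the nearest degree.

Ray parameter p = sin 14.1° / 675 = 3.6091e-04 s/m.
sin θ_2 = p·V_2 = 3.6091e-04 × 1080 = 0.3898.
θ_2 = arcsin 0.3898 = 22.94°.

23°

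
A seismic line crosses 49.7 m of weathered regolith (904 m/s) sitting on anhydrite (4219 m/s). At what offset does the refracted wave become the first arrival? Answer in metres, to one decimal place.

x_cross = 2h·√((V₂+V₁)/(V₂−V₁)).
(V₂+V₁)/(V₂−V₁) = (4219+904)/(4219−904) = 1.5454; √ = 1.2431.
x_cross = 2·49.7·1.2431 = 123.57 m.

123.6 m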